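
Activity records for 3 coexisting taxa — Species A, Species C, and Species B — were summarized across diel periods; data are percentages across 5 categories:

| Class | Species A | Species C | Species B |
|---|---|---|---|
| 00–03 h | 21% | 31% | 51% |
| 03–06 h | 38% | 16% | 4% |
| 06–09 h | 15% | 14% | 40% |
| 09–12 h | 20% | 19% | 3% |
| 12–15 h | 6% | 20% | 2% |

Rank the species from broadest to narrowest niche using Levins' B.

Species C > Species A > Species B

Convert percentages to proportions (divide by 100).
Σp_Aᵢ² = 0.21² + 0.38² + 0.15² + 0.20² + 0.06² = 0.0441 + 0.1444 + 0.0225 + 0.0400 + 0.0036 = 0.2546
B_A = 1 / 0.2546 = 3.9277
Σp_Cᵢ² = 0.31² + 0.16² + 0.14² + 0.19² + 0.20² = 0.0961 + 0.0256 + 0.0196 + 0.0361 + 0.0400 = 0.2174
B_C = 1 / 0.2174 = 4.5998
Σp_Bᵢ² = 0.51² + 0.04² + 0.40² + 0.03² + 0.02² = 0.2601 + 0.0016 + 0.1600 + 0.0009 + 0.0004 = 0.4230
B_B = 1 / 0.4230 = 2.3641
Ranking by B (broadest → narrowest): Species C (4.60) > Species A (3.93) > Species B (2.36)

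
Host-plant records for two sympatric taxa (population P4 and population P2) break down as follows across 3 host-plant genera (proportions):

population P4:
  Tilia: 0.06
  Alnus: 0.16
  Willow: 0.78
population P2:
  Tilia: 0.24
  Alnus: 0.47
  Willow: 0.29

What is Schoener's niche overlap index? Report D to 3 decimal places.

Σ|p₁ᵢ − p₂ᵢ| = 0.18 + 0.31 + 0.49 = 0.98
D = 1 − ½ × 0.98 = 1 − 0.490 = 0.51000

0.510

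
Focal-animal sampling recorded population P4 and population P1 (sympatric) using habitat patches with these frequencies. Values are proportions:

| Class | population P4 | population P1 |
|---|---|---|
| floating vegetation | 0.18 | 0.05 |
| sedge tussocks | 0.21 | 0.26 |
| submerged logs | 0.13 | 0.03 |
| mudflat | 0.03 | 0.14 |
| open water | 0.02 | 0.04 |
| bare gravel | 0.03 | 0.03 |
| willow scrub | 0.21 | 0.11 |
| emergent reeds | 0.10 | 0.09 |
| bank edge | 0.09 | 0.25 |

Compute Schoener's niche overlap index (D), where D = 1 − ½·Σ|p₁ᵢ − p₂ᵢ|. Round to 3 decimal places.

Σ|p₁ᵢ − p₂ᵢ| = 0.13 + 0.05 + 0.10 + 0.11 + 0.02 + 0.00 + 0.10 + 0.01 + 0.16 = 0.68
D = 1 − ½ × 0.68 = 1 − 0.340 = 0.66000

0.660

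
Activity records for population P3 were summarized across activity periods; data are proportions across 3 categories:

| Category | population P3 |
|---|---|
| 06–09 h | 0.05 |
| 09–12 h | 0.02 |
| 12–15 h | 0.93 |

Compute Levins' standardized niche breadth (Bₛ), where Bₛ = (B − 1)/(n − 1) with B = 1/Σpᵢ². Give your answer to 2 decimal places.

Σpᵢ² = 0.05² + 0.02² + 0.93² = 0.0025 + 0.0004 + 0.8649 = 0.8678
B = 1 / 0.8678 = 1.1523
Bₛ = (B − 1)/(n − 1) = (1.1523 − 1)/(3 − 1) = 0.1523/2 = 0.0762

0.08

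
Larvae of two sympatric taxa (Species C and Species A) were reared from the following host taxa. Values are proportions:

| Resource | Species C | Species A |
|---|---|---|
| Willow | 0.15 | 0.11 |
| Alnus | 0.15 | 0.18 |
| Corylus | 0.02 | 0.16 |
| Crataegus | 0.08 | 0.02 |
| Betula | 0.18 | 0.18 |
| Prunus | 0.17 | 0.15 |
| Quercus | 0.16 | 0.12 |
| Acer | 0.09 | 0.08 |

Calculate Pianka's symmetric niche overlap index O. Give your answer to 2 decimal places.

Σ p₁ᵢp₂ᵢ = 0.0165 + 0.0270 + 0.0032 + 0.0016 + 0.0324 + 0.0255 + 0.0192 + 0.0072 = 0.1326
Σp_1ᵢ² = 0.15² + 0.15² + 0.02² + 0.08² + 0.18² + 0.17² + 0.16² + 0.09² = 0.0225 + 0.0225 + 0.0004 + 0.0064 + 0.0324 + 0.0289 + 0.0256 + 0.0081 = 0.1468
Σp_2ᵢ² = 0.11² + 0.18² + 0.16² + 0.02² + 0.18² + 0.15² + 0.12² + 0.08² = 0.0121 + 0.0324 + 0.0256 + 0.0004 + 0.0324 + 0.0225 + 0.0144 + 0.0064 = 0.1462
O = 0.1326 / √(0.1468 × 0.1462) = 0.1326 / 0.14650 = 0.9051

0.91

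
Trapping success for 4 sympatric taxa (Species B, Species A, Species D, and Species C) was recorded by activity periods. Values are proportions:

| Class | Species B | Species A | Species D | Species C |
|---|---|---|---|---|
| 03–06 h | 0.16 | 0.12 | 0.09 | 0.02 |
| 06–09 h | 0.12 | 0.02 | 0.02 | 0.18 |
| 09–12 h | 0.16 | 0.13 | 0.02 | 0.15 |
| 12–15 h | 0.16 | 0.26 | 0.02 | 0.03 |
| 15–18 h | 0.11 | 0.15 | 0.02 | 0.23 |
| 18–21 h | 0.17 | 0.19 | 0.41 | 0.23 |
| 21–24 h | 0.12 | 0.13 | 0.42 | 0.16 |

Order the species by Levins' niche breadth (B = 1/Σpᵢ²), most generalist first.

Σp_Bᵢ² = 0.16² + 0.12² + 0.16² + 0.16² + 0.11² + 0.17² + 0.12² = 0.0256 + 0.0144 + 0.0256 + 0.0256 + 0.0121 + 0.0289 + 0.0144 = 0.1466
B_B = 1 / 0.1466 = 6.8213
Σp_Aᵢ² = 0.12² + 0.02² + 0.13² + 0.26² + 0.15² + 0.19² + 0.13² = 0.0144 + 0.0004 + 0.0169 + 0.0676 + 0.0225 + 0.0361 + 0.0169 = 0.1748
B_A = 1 / 0.1748 = 5.7208
Σp_Dᵢ² = 0.09² + 0.02² + 0.02² + 0.02² + 0.02² + 0.41² + 0.42² = 0.0081 + 0.0004 + 0.0004 + 0.0004 + 0.0004 + 0.1681 + 0.1764 = 0.3542
B_D = 1 / 0.3542 = 2.8233
Σp_Cᵢ² = 0.02² + 0.18² + 0.15² + 0.03² + 0.23² + 0.23² + 0.16² = 0.0004 + 0.0324 + 0.0225 + 0.0009 + 0.0529 + 0.0529 + 0.0256 = 0.1876
B_C = 1 / 0.1876 = 5.3305
Ranking by B (broadest → narrowest): Species B (6.82) > Species A (5.72) > Species C (5.33) > Species D (2.82)

Species B > Species A > Species C > Species D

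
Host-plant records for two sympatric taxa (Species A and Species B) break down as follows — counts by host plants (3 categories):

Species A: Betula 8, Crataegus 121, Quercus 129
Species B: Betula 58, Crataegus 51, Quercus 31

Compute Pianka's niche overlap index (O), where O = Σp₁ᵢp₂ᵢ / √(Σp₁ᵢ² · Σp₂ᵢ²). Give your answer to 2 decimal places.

0.72

Proportions for Species A (n=258): 8/258=0.0310, 121/258=0.4690, 129/258=0.5000
Proportions for Species B (n=140): 58/140=0.4143, 51/140=0.3643, 31/140=0.2214
Σ p₁ᵢp₂ᵢ = 0.012843 + 0.170857 + 0.110700 = 0.294400
Σp_1ᵢ² = 0.0310² + 0.4690² + 0.5000² = 0.000961 + 0.219961 + 0.250000 = 0.470922
Σp_2ᵢ² = 0.4143² + 0.3643² + 0.2214² = 0.171644 + 0.132714 + 0.049018 = 0.353376
O = 0.294400 / √(0.470922 × 0.353376) = 0.294400 / 0.4079369 = 0.7217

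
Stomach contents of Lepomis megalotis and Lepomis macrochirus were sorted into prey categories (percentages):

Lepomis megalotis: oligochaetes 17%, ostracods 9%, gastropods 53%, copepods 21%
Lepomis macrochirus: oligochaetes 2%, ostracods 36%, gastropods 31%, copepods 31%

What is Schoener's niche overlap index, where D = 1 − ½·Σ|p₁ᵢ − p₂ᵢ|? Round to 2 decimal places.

Convert percentages to proportions (divide by 100).
Σ|p₁ᵢ − p₂ᵢ| = 0.15 + 0.27 + 0.22 + 0.10 = 0.74
D = 1 − ½ × 0.74 = 1 − 0.370 = 0.6300

0.63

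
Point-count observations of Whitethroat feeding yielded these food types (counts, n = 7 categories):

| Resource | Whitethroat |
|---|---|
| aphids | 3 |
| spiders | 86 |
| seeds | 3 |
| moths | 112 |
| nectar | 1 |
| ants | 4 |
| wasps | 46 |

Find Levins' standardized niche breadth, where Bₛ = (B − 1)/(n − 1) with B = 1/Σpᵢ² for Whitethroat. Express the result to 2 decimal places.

Proportions for Whitethroat (n=255): 3/255=0.0118, 86/255=0.3373, 3/255=0.0118, 112/255=0.4392, 1/255=0.0039, 4/255=0.0157, 46/255=0.1804
Σpᵢ² = 0.0118² + 0.3373² + 0.0118² + 0.4392² + 0.0039² + 0.0157² + 0.1804² = 0.000139 + 0.113771 + 0.000139 + 0.192897 + 0.000015 + 0.000246 + 0.032544 = 0.339751
B = 1 / 0.339751 = 2.9433
Bₛ = (B − 1)/(n − 1) = (2.9433 − 1)/(7 − 1) = 1.9433/6 = 0.3239

0.32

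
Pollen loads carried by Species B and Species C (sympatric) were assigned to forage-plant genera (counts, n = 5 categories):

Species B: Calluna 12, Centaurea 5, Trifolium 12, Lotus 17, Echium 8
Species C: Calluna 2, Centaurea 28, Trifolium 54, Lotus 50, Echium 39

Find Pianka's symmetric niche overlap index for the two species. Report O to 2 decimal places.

Proportions for Species B (n=54): 12/54=0.2222, 5/54=0.0926, 12/54=0.2222, 17/54=0.3148, 8/54=0.1481
Proportions for Species C (n=173): 2/173=0.0116, 28/173=0.1618, 54/173=0.3121, 50/173=0.2890, 39/173=0.2254
Σ p₁ᵢp₂ᵢ = 0.002578 + 0.014983 + 0.069349 + 0.090977 + 0.033382 = 0.211269
Σp_1ᵢ² = 0.2222² + 0.0926² + 0.2222² + 0.3148² + 0.1481² = 0.049373 + 0.008575 + 0.049373 + 0.099099 + 0.021934 = 0.228354
Σp_2ᵢ² = 0.0116² + 0.1618² + 0.3121² + 0.2890² + 0.2254² = 0.000135 + 0.026179 + 0.097406 + 0.083521 + 0.050805 = 0.258046
O = 0.211269 / √(0.228354 × 0.258046) = 0.211269 / 0.2427464 = 0.8703

0.87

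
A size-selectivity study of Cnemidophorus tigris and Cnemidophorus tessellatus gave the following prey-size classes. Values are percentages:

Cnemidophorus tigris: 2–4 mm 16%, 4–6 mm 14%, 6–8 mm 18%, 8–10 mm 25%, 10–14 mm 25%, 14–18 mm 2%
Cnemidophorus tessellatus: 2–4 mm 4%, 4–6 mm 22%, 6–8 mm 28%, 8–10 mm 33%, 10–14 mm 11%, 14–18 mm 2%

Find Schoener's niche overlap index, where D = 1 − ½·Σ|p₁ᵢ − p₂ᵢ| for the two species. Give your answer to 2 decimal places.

0.74

Convert percentages to proportions (divide by 100).
Σ|p₁ᵢ − p₂ᵢ| = 0.12 + 0.08 + 0.10 + 0.08 + 0.14 + 0.00 = 0.52
D = 1 − ½ × 0.52 = 1 − 0.260 = 0.7400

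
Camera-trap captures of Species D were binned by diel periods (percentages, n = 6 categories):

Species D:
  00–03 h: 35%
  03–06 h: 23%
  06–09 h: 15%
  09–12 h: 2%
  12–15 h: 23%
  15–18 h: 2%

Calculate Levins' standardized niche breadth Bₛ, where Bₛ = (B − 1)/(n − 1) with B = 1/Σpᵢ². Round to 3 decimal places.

0.595

Convert percentages to proportions (divide by 100).
Σpᵢ² = 0.35² + 0.23² + 0.15² + 0.02² + 0.23² + 0.02² = 0.1225 + 0.0529 + 0.0225 + 0.0004 + 0.0529 + 0.0004 = 0.2516
B = 1 / 0.2516 = 3.97456
Bₛ = (B − 1)/(n − 1) = (3.97456 − 1)/(6 − 1) = 2.97456/5 = 0.59491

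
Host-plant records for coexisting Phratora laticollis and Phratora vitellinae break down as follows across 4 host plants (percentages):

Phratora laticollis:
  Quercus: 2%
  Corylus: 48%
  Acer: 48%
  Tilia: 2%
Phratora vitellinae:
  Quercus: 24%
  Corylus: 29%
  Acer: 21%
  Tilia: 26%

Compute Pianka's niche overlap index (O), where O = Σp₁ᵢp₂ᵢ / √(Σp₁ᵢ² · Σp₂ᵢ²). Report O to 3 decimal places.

Convert percentages to proportions (divide by 100).
Σ p₁ᵢp₂ᵢ = 0.0048 + 0.1392 + 0.1008 + 0.0052 = 0.2500
Σp_1ᵢ² = 0.02² + 0.48² + 0.48² + 0.02² = 0.0004 + 0.2304 + 0.2304 + 0.0004 = 0.4616
Σp_2ᵢ² = 0.24² + 0.29² + 0.21² + 0.26² = 0.0576 + 0.0841 + 0.0441 + 0.0676 = 0.2534
O = 0.2500 / √(0.4616 × 0.2534) = 0.2500 / 0.342008 = 0.73098

0.731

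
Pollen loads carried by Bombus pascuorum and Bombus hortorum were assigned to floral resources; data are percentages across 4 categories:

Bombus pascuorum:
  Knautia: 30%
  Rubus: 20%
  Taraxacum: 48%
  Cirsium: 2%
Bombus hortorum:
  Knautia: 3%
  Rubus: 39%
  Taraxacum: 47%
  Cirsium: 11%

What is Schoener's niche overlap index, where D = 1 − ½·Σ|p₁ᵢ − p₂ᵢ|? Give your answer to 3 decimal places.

Convert percentages to proportions (divide by 100).
Σ|p₁ᵢ − p₂ᵢ| = 0.27 + 0.19 + 0.01 + 0.09 = 0.56
D = 1 − ½ × 0.56 = 1 − 0.280 = 0.72000

0.720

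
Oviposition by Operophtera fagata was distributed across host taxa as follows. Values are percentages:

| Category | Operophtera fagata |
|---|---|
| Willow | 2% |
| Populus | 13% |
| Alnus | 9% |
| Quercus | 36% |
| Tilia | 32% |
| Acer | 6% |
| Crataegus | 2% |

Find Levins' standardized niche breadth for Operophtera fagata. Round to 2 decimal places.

0.47

Convert percentages to proportions (divide by 100).
Σpᵢ² = 0.02² + 0.13² + 0.09² + 0.36² + 0.32² + 0.06² + 0.02² = 0.0004 + 0.0169 + 0.0081 + 0.1296 + 0.1024 + 0.0036 + 0.0004 = 0.2614
B = 1 / 0.2614 = 3.8256
Bₛ = (B − 1)/(n − 1) = (3.8256 − 1)/(7 − 1) = 2.8256/6 = 0.4709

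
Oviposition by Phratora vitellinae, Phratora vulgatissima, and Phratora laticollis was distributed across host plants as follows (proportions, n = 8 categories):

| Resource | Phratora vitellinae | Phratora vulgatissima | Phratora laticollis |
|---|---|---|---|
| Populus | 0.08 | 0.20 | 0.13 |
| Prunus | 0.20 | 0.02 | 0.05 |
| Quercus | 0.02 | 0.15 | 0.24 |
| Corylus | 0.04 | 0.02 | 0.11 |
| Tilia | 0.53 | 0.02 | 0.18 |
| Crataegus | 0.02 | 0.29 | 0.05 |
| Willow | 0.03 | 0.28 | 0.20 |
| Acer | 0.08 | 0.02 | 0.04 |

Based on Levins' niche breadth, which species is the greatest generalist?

Phratora laticollis

Σp_viteᵢ² = 0.08² + 0.20² + 0.02² + 0.04² + 0.53² + 0.02² + 0.03² + 0.08² = 0.0064 + 0.0400 + 0.0004 + 0.0016 + 0.2809 + 0.0004 + 0.0009 + 0.0064 = 0.3370
B_vite = 1 / 0.3370 = 2.9674
Σp_vulgᵢ² = 0.20² + 0.02² + 0.15² + 0.02² + 0.02² + 0.29² + 0.28² + 0.02² = 0.0400 + 0.0004 + 0.0225 + 0.0004 + 0.0004 + 0.0841 + 0.0784 + 0.0004 = 0.2266
B_vulg = 1 / 0.2266 = 4.4131
Σp_latiᵢ² = 0.13² + 0.05² + 0.24² + 0.11² + 0.18² + 0.05² + 0.20² + 0.04² = 0.0169 + 0.0025 + 0.0576 + 0.0121 + 0.0324 + 0.0025 + 0.0400 + 0.0016 = 0.1656
B_lati = 1 / 0.1656 = 6.0386
Highest B → broadest niche (most generalist): Phratora laticollis (B = 6.04).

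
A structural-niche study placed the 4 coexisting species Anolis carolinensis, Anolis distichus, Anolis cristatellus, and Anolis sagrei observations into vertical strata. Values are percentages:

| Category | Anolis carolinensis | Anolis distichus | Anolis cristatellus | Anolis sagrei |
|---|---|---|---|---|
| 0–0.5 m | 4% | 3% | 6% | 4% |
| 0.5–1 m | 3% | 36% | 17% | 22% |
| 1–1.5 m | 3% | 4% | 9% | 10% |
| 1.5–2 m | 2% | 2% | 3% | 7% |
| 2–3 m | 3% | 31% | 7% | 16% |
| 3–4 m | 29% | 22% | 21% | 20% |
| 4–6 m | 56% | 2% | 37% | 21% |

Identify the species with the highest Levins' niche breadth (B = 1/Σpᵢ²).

Anolis sagrei

Convert percentages to proportions (divide by 100).
Σp_caroᵢ² = 0.04² + 0.03² + 0.03² + 0.02² + 0.03² + 0.29² + 0.56² = 0.0016 + 0.0009 + 0.0009 + 0.0004 + 0.0009 + 0.0841 + 0.3136 = 0.4024
B_caro = 1 / 0.4024 = 2.4851
Σp_distᵢ² = 0.03² + 0.36² + 0.04² + 0.02² + 0.31² + 0.22² + 0.02² = 0.0009 + 0.1296 + 0.0016 + 0.0004 + 0.0961 + 0.0484 + 0.0004 = 0.2774
B_dist = 1 / 0.2774 = 3.6049
Σp_crisᵢ² = 0.06² + 0.17² + 0.09² + 0.03² + 0.07² + 0.21² + 0.37² = 0.0036 + 0.0289 + 0.0081 + 0.0009 + 0.0049 + 0.0441 + 0.1369 = 0.2274
B_cris = 1 / 0.2274 = 4.3975
Σp_sagrᵢ² = 0.04² + 0.22² + 0.10² + 0.07² + 0.16² + 0.20² + 0.21² = 0.0016 + 0.0484 + 0.0100 + 0.0049 + 0.0256 + 0.0400 + 0.0441 = 0.1746
B_sagr = 1 / 0.1746 = 5.7274
Highest B → broadest niche (most generalist): Anolis sagrei (B = 5.73).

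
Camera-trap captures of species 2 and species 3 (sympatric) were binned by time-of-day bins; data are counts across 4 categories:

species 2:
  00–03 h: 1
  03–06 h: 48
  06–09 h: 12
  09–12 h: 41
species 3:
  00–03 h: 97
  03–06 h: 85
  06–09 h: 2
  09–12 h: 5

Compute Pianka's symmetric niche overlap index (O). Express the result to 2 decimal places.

0.53

Proportions for species 2 (n=102): 1/102=0.0098, 48/102=0.4706, 12/102=0.1176, 41/102=0.4020
Proportions for species 3 (n=189): 97/189=0.5132, 85/189=0.4497, 2/189=0.0106, 5/189=0.0265
Σ p₁ᵢp₂ᵢ = 0.005029 + 0.211629 + 0.001247 + 0.010653 = 0.228558
Σp_1ᵢ² = 0.0098² + 0.4706² + 0.1176² + 0.4020² = 0.000096 + 0.221464 + 0.013830 + 0.161604 = 0.396994
Σp_2ᵢ² = 0.5132² + 0.4497² + 0.0106² + 0.0265² = 0.263374 + 0.202230 + 0.000112 + 0.000702 = 0.466418
O = 0.228558 / √(0.396994 × 0.466418) = 0.228558 / 0.4303082 = 0.5311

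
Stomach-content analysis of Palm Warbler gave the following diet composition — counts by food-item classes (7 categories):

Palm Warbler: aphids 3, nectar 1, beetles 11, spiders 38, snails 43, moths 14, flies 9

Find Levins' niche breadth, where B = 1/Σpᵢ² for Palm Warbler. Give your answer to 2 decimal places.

Proportions for Palm Warbler (n=119): 3/119=0.0252, 1/119=0.0084, 11/119=0.0924, 38/119=0.3193, 43/119=0.3613, 14/119=0.1176, 9/119=0.0756
Σpᵢ² = 0.0252² + 0.0084² + 0.0924² + 0.3193² + 0.3613² + 0.1176² + 0.0756² = 0.000635 + 0.000071 + 0.008538 + 0.101952 + 0.130538 + 0.013830 + 0.005715 = 0.261279
B = 1 / 0.261279 = 3.8273

3.83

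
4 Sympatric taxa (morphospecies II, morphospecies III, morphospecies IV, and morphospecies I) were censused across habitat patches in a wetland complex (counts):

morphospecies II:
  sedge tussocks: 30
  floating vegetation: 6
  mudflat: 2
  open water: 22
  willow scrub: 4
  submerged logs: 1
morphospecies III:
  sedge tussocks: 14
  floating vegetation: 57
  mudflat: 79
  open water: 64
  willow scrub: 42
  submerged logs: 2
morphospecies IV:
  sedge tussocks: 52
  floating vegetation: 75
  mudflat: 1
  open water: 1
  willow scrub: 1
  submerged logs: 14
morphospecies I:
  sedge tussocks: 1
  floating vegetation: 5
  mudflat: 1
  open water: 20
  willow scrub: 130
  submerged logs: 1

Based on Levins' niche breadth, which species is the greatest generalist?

morphospecies III

Proportions for morphospecies II (n=65): 30/65=0.4615, 6/65=0.0923, 2/65=0.0308, 22/65=0.3385, 4/65=0.0615, 1/65=0.0154
Proportions for morphospecies III (n=258): 14/258=0.0543, 57/258=0.2209, 79/258=0.3062, 64/258=0.2481, 42/258=0.1628, 2/258=0.0078
Proportions for morphospecies IV (n=144): 52/144=0.3611, 75/144=0.5208, 1/144=0.0069, 1/144=0.0069, 1/144=0.0069, 14/144=0.0972
Proportions for morphospecies I (n=158): 1/158=0.0063, 5/158=0.0316, 1/158=0.0063, 20/158=0.1266, 130/158=0.8228, 1/158=0.0063
Σp_IIᵢ² = 0.4615² + 0.0923² + 0.0308² + 0.3385² + 0.0615² + 0.0154² = 0.212982 + 0.008519 + 0.000949 + 0.114582 + 0.003782 + 0.000237 = 0.341051
B_II = 1 / 0.341051 = 2.9321
Σp_IIIᵢ² = 0.0543² + 0.2209² + 0.3062² + 0.2481² + 0.1628² + 0.0078² = 0.002948 + 0.048797 + 0.093758 + 0.061554 + 0.026504 + 0.000061 = 0.233622
B_III = 1 / 0.233622 = 4.2804
Σp_IVᵢ² = 0.3611² + 0.5208² + 0.0069² + 0.0069² + 0.0069² + 0.0972² = 0.130393 + 0.271233 + 0.000048 + 0.000048 + 0.000048 + 0.009448 = 0.411218
B_IV = 1 / 0.411218 = 2.4318
Σp_Iᵢ² = 0.0063² + 0.0316² + 0.0063² + 0.1266² + 0.8228² + 0.0063² = 0.000040 + 0.000999 + 0.000040 + 0.016028 + 0.677000 + 0.000040 = 0.694147
B_I = 1 / 0.694147 = 1.4406
Highest B → broadest niche (most generalist): morphospecies III (B = 4.28).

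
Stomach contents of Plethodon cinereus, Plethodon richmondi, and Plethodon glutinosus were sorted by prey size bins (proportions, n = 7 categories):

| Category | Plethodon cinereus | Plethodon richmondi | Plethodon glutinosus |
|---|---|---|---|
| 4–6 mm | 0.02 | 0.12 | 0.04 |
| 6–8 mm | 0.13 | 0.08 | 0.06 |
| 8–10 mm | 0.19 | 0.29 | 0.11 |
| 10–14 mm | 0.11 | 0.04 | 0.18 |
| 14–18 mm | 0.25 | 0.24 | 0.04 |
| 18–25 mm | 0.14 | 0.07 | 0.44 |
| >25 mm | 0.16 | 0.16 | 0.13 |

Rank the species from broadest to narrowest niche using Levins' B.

Σp_cineᵢ² = 0.02² + 0.13² + 0.19² + 0.11² + 0.25² + 0.14² + 0.16² = 0.0004 + 0.0169 + 0.0361 + 0.0121 + 0.0625 + 0.0196 + 0.0256 = 0.1732
B_cine = 1 / 0.1732 = 5.7737
Σp_richᵢ² = 0.12² + 0.08² + 0.29² + 0.04² + 0.24² + 0.07² + 0.16² = 0.0144 + 0.0064 + 0.0841 + 0.0016 + 0.0576 + 0.0049 + 0.0256 = 0.1946
B_rich = 1 / 0.1946 = 5.1387
Σp_glutᵢ² = 0.04² + 0.06² + 0.11² + 0.18² + 0.04² + 0.44² + 0.13² = 0.0016 + 0.0036 + 0.0121 + 0.0324 + 0.0016 + 0.1936 + 0.0169 = 0.2618
B_glut = 1 / 0.2618 = 3.8197
Ranking by B (broadest → narrowest): Plethodon cinereus (5.77) > Plethodon richmondi (5.14) > Plethodon glutinosus (3.82)

Plethodon cinereus > Plethodon richmondi > Plethodon glutinosus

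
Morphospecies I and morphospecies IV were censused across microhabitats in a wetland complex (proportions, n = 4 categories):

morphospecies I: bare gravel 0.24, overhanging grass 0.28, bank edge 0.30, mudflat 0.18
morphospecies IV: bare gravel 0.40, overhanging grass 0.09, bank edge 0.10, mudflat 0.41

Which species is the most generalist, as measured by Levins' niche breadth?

Σp_Iᵢ² = 0.24² + 0.28² + 0.30² + 0.18² = 0.0576 + 0.0784 + 0.0900 + 0.0324 = 0.2584
B_I = 1 / 0.2584 = 3.8700
Σp_IVᵢ² = 0.40² + 0.09² + 0.10² + 0.41² = 0.1600 + 0.0081 + 0.0100 + 0.1681 = 0.3462
B_IV = 1 / 0.3462 = 2.8885
Highest B → broadest niche (most generalist): morphospecies I (B = 3.87).

morphospecies I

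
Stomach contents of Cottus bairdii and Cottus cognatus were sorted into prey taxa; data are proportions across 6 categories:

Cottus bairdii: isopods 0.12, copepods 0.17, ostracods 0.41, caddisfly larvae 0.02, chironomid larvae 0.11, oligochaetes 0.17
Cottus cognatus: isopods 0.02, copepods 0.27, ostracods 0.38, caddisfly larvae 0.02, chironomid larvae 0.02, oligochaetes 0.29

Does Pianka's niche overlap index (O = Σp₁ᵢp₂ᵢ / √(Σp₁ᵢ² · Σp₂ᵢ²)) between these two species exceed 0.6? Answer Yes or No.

Σ p₁ᵢp₂ᵢ = 0.0024 + 0.0459 + 0.1558 + 0.0004 + 0.0022 + 0.0493 = 0.2560
Σp_1ᵢ² = 0.12² + 0.17² + 0.41² + 0.02² + 0.11² + 0.17² = 0.0144 + 0.0289 + 0.1681 + 0.0004 + 0.0121 + 0.0289 = 0.2528
Σp_2ᵢ² = 0.02² + 0.27² + 0.38² + 0.02² + 0.02² + 0.29² = 0.0004 + 0.0729 + 0.1444 + 0.0004 + 0.0004 + 0.0841 = 0.3026
O = 0.2560 / √(0.2528 × 0.3026) = 0.2560 / 0.27658 = 0.9256
O = 0.9256 > 0.6 → Yes.

Yes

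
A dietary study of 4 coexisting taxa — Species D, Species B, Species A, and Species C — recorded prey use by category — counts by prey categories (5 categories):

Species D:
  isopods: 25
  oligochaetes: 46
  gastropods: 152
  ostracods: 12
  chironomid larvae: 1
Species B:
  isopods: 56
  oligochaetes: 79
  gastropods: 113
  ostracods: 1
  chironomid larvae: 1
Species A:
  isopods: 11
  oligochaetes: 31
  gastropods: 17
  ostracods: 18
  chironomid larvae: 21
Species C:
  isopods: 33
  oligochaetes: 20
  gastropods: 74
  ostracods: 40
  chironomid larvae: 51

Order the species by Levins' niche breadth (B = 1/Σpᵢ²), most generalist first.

Proportions for Species D (n=236): 25/236=0.1059, 46/236=0.1949, 152/236=0.6441, 12/236=0.0508, 1/236=0.0042
Proportions for Species B (n=250): 56/250=0.2240, 79/250=0.3160, 113/250=0.4520, 1/250=0.0040, 1/250=0.0040
Proportions for Species A (n=98): 11/98=0.1122, 31/98=0.3163, 17/98=0.1735, 18/98=0.1837, 21/98=0.2143
Proportions for Species C (n=218): 33/218=0.1514, 20/218=0.0917, 74/218=0.3394, 40/218=0.1835, 51/218=0.2339
Σp_Dᵢ² = 0.1059² + 0.1949² + 0.6441² + 0.0508² + 0.0042² = 0.011215 + 0.037986 + 0.414865 + 0.002581 + 0.000018 = 0.466665
B_D = 1 / 0.466665 = 2.1429
Σp_Bᵢ² = 0.2240² + 0.3160² + 0.4520² + 0.0040² + 0.0040² = 0.050176 + 0.099856 + 0.204304 + 0.000016 + 0.000016 = 0.354368
B_B = 1 / 0.354368 = 2.8219
Σp_Aᵢ² = 0.1122² + 0.3163² + 0.1735² + 0.1837² + 0.2143² = 0.012589 + 0.100046 + 0.030102 + 0.033746 + 0.045924 = 0.222407
B_A = 1 / 0.222407 = 4.4963
Σp_Cᵢ² = 0.1514² + 0.0917² + 0.3394² + 0.1835² + 0.2339² = 0.022922 + 0.008409 + 0.115192 + 0.033672 + 0.054709 = 0.234904
B_C = 1 / 0.234904 = 4.2571
Ranking by B (broadest → narrowest): Species A (4.50) > Species C (4.26) > Species B (2.82) > Species D (2.14)

Species A > Species C > Species B > Species D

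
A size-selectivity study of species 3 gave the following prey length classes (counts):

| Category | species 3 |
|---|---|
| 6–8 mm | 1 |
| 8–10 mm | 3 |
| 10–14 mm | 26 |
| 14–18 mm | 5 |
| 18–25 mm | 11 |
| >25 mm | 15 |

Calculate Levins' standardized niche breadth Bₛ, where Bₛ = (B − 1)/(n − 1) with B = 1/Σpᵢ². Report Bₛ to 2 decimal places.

Proportions for species 3 (n=61): 1/61=0.0164, 3/61=0.0492, 26/61=0.4262, 5/61=0.0820, 11/61=0.1803, 15/61=0.2459
Σpᵢ² = 0.0164² + 0.0492² + 0.4262² + 0.0820² + 0.1803² + 0.2459² = 0.000269 + 0.002421 + 0.181646 + 0.006724 + 0.032508 + 0.060467 = 0.284035
B = 1 / 0.284035 = 3.5207
Bₛ = (B − 1)/(n − 1) = (3.5207 − 1)/(6 − 1) = 2.5207/5 = 0.5041

0.50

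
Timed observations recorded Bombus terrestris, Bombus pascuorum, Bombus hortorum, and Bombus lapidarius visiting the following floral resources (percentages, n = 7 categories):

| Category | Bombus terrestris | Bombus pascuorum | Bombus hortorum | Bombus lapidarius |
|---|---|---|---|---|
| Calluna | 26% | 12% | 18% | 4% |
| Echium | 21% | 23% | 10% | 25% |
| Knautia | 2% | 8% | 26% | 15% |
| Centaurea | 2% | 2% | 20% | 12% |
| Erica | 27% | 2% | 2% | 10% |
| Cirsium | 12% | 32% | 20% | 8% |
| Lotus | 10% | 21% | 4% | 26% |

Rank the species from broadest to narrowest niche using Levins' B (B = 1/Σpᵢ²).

Convert percentages to proportions (divide by 100).
Σp_terrᵢ² = 0.26² + 0.21² + 0.02² + 0.02² + 0.27² + 0.12² + 0.10² = 0.0676 + 0.0441 + 0.0004 + 0.0004 + 0.0729 + 0.0144 + 0.0100 = 0.2098
B_terr = 1 / 0.2098 = 4.7664
Σp_pascᵢ² = 0.12² + 0.23² + 0.08² + 0.02² + 0.02² + 0.32² + 0.21² = 0.0144 + 0.0529 + 0.0064 + 0.0004 + 0.0004 + 0.1024 + 0.0441 = 0.2210
B_pasc = 1 / 0.2210 = 4.5249
Σp_hortᵢ² = 0.18² + 0.10² + 0.26² + 0.20² + 0.02² + 0.20² + 0.04² = 0.0324 + 0.0100 + 0.0676 + 0.0400 + 0.0004 + 0.0400 + 0.0016 = 0.1920
B_hort = 1 / 0.1920 = 5.2083
Σp_lapiᵢ² = 0.04² + 0.25² + 0.15² + 0.12² + 0.10² + 0.08² + 0.26² = 0.0016 + 0.0625 + 0.0225 + 0.0144 + 0.0100 + 0.0064 + 0.0676 = 0.1850
B_lapi = 1 / 0.1850 = 5.4054
Ranking by B (broadest → narrowest): Bombus lapidarius (5.41) > Bombus hortorum (5.21) > Bombus terrestris (4.77) > Bombus pascuorum (4.52)

Bombus lapidarius > Bombus hortorum > Bombus terrestris > Bombus pascuorum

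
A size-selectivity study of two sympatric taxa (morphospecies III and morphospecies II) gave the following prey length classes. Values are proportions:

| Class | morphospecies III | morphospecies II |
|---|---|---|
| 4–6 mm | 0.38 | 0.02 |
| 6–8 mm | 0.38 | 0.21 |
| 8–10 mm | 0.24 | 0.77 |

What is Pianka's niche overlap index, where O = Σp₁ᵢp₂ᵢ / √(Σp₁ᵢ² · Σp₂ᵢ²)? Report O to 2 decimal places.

Σ p₁ᵢp₂ᵢ = 0.0076 + 0.0798 + 0.1848 = 0.2722
Σp_1ᵢ² = 0.38² + 0.38² + 0.24² = 0.1444 + 0.1444 + 0.0576 = 0.3464
Σp_2ᵢ² = 0.02² + 0.21² + 0.77² = 0.0004 + 0.0441 + 0.5929 = 0.6374
O = 0.2722 / √(0.3464 × 0.6374) = 0.2722 / 0.46989 = 0.5793

0.58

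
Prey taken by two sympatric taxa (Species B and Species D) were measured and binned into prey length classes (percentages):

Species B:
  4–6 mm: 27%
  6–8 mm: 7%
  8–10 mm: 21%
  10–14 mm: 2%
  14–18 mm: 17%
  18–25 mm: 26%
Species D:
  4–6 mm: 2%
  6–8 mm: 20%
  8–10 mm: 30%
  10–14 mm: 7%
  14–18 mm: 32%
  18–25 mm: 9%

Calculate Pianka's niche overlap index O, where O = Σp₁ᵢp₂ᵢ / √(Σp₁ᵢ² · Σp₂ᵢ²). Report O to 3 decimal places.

0.697

Convert percentages to proportions (divide by 100).
Σ p₁ᵢp₂ᵢ = 0.0054 + 0.0140 + 0.0630 + 0.0014 + 0.0544 + 0.0234 = 0.1616
Σp_1ᵢ² = 0.27² + 0.07² + 0.21² + 0.02² + 0.17² + 0.26² = 0.0729 + 0.0049 + 0.0441 + 0.0004 + 0.0289 + 0.0676 = 0.2188
Σp_2ᵢ² = 0.02² + 0.20² + 0.30² + 0.07² + 0.32² + 0.09² = 0.0004 + 0.0400 + 0.0900 + 0.0049 + 0.1024 + 0.0081 = 0.2458
O = 0.1616 / √(0.2188 × 0.2458) = 0.1616 / 0.231907 = 0.69683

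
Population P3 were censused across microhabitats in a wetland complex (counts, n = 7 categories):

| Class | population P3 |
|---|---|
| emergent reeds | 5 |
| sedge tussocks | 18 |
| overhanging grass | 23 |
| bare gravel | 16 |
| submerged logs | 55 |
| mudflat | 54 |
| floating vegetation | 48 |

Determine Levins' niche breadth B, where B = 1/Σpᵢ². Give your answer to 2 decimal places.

Proportions for population P3 (n=219): 5/219=0.0228, 18/219=0.0822, 23/219=0.1050, 16/219=0.0731, 55/219=0.2511, 54/219=0.2466, 48/219=0.2192
Σpᵢ² = 0.0228² + 0.0822² + 0.1050² + 0.0731² + 0.2511² + 0.2466² + 0.2192² = 0.000520 + 0.006757 + 0.011025 + 0.005344 + 0.063051 + 0.060812 + 0.048049 = 0.195558
B = 1 / 0.195558 = 5.1136

5.11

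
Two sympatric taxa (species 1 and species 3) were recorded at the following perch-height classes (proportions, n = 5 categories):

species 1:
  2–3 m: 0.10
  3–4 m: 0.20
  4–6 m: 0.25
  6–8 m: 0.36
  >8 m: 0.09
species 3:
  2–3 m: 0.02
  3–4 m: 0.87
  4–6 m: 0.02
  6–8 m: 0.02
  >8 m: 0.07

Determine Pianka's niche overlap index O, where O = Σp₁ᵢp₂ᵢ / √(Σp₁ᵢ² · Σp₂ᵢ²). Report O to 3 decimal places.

0.445

Σ p₁ᵢp₂ᵢ = 0.0020 + 0.1740 + 0.0050 + 0.0072 + 0.0063 = 0.1945
Σp_1ᵢ² = 0.10² + 0.20² + 0.25² + 0.36² + 0.09² = 0.0100 + 0.0400 + 0.0625 + 0.1296 + 0.0081 = 0.2502
Σp_2ᵢ² = 0.02² + 0.87² + 0.02² + 0.02² + 0.07² = 0.0004 + 0.7569 + 0.0004 + 0.0004 + 0.0049 = 0.7630
O = 0.1945 / √(0.2502 × 0.7630) = 0.1945 / 0.436924 = 0.44516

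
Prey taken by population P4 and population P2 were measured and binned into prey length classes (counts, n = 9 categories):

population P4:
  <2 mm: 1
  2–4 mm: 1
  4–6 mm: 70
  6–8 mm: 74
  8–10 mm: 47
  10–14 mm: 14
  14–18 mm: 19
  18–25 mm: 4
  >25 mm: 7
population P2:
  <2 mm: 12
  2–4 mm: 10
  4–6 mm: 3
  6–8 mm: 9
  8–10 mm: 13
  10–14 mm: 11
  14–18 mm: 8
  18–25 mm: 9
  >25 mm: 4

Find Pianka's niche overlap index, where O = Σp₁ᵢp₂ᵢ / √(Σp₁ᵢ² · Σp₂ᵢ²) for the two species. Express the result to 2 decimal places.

0.58

Proportions for population P4 (n=237): 1/237=0.0042, 1/237=0.0042, 70/237=0.2954, 74/237=0.3122, 47/237=0.1983, 14/237=0.0591, 19/237=0.0802, 4/237=0.0169, 7/237=0.0295
Proportions for population P2 (n=79): 12/79=0.1519, 10/79=0.1266, 3/79=0.0380, 9/79=0.1139, 13/79=0.1646, 11/79=0.1392, 8/79=0.1013, 9/79=0.1139, 4/79=0.0506
Σ p₁ᵢp₂ᵢ = 0.000638 + 0.000532 + 0.011225 + 0.035560 + 0.032640 + 0.008227 + 0.008124 + 0.001925 + 0.001493 = 0.100364
Σp_1ᵢ² = 0.0042² + 0.0042² + 0.2954² + 0.3122² + 0.1983² + 0.0591² + 0.0802² + 0.0169² + 0.0295² = 0.000018 + 0.000018 + 0.087261 + 0.097469 + 0.039323 + 0.003493 + 0.006432 + 0.000286 + 0.000870 = 0.235170
Σp_2ᵢ² = 0.1519² + 0.1266² + 0.0380² + 0.1139² + 0.1646² + 0.1392² + 0.1013² + 0.1139² + 0.0506² = 0.023074 + 0.016028 + 0.001444 + 0.012973 + 0.027093 + 0.019377 + 0.010262 + 0.012973 + 0.002560 = 0.125784
O = 0.100364 / √(0.235170 × 0.125784) = 0.100364 / 0.1719902 = 0.5835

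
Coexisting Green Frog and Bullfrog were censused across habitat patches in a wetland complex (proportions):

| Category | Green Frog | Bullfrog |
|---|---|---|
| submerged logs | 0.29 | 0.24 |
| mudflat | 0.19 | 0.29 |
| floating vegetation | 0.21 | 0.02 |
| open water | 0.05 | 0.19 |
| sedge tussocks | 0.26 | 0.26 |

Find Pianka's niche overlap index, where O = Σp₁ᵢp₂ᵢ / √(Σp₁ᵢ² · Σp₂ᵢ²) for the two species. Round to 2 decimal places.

0.86

Σ p₁ᵢp₂ᵢ = 0.0696 + 0.0551 + 0.0042 + 0.0095 + 0.0676 = 0.2060
Σp_1ᵢ² = 0.29² + 0.19² + 0.21² + 0.05² + 0.26² = 0.0841 + 0.0361 + 0.0441 + 0.0025 + 0.0676 = 0.2344
Σp_2ᵢ² = 0.24² + 0.29² + 0.02² + 0.19² + 0.26² = 0.0576 + 0.0841 + 0.0004 + 0.0361 + 0.0676 = 0.2458
O = 0.2060 / √(0.2344 × 0.2458) = 0.2060 / 0.24003 = 0.8582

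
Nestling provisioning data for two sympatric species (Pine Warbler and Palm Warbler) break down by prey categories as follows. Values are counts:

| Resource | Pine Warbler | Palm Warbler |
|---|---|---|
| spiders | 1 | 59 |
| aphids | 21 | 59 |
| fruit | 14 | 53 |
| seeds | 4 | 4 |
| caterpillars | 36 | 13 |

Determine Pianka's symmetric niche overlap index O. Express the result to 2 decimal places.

0.57

Proportions for Pine Warbler (n=76): 1/76=0.0132, 21/76=0.2763, 14/76=0.1842, 4/76=0.0526, 36/76=0.4737
Proportions for Palm Warbler (n=188): 59/188=0.3138, 59/188=0.3138, 53/188=0.2819, 4/188=0.0213, 13/188=0.0691
Σ p₁ᵢp₂ᵢ = 0.004142 + 0.086703 + 0.051926 + 0.001120 + 0.032733 = 0.176624
Σp_1ᵢ² = 0.0132² + 0.2763² + 0.1842² + 0.0526² + 0.4737² = 0.000174 + 0.076342 + 0.033930 + 0.002767 + 0.224392 = 0.337605
Σp_2ᵢ² = 0.3138² + 0.3138² + 0.2819² + 0.0213² + 0.0691² = 0.098470 + 0.098470 + 0.079468 + 0.000454 + 0.004775 = 0.281637
O = 0.176624 / √(0.337605 × 0.281637) = 0.176624 / 0.3083538 = 0.5728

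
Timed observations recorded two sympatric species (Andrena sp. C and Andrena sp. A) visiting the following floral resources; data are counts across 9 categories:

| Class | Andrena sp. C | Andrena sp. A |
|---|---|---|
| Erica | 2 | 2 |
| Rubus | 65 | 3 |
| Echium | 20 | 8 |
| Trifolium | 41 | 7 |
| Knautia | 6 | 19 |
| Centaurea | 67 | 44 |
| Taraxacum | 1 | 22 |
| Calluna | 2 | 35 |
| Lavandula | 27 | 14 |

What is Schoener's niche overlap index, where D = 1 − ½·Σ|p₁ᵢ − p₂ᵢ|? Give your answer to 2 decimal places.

0.54

Proportions for Andrena sp. C (n=231): 2/231=0.0087, 65/231=0.2814, 20/231=0.0866, 41/231=0.1775, 6/231=0.0260, 67/231=0.2900, 1/231=0.0043, 2/231=0.0087, 27/231=0.1169
Proportions for Andrena sp. A (n=154): 2/154=0.0130, 3/154=0.0195, 8/154=0.0519, 7/154=0.0455, 19/154=0.1234, 44/154=0.2857, 22/154=0.1429, 35/154=0.2273, 14/154=0.0909
Σ|p₁ᵢ − p₂ᵢ| = 0.0043 + 0.2619 + 0.0347 + 0.1320 + 0.0974 + 0.0043 + 0.1386 + 0.2186 + 0.0260 = 0.9178
D = 1 − ½ × 0.9178 = 1 − 0.45890 = 0.54110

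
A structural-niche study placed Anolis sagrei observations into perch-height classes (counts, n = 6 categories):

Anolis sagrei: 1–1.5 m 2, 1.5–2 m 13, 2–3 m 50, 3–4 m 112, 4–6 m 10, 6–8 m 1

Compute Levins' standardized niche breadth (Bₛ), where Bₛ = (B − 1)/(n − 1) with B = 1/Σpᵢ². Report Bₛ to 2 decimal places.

0.26

Proportions for Anolis sagrei (n=188): 2/188=0.0106, 13/188=0.0691, 50/188=0.2660, 112/188=0.5957, 10/188=0.0532, 1/188=0.0053
Σpᵢ² = 0.0106² + 0.0691² + 0.2660² + 0.5957² + 0.0532² + 0.0053² = 0.000112 + 0.004775 + 0.070756 + 0.354858 + 0.002830 + 0.000028 = 0.433359
B = 1 / 0.433359 = 2.3076
Bₛ = (B − 1)/(n − 1) = (2.3076 − 1)/(6 − 1) = 1.3076/5 = 0.2615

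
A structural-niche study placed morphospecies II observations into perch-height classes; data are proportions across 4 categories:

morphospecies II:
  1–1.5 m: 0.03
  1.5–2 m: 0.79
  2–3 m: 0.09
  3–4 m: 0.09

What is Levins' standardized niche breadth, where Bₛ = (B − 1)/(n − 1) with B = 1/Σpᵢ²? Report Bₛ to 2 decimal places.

Σpᵢ² = 0.03² + 0.79² + 0.09² + 0.09² = 0.0009 + 0.6241 + 0.0081 + 0.0081 = 0.6412
B = 1 / 0.6412 = 1.5596
Bₛ = (B − 1)/(n − 1) = (1.5596 − 1)/(4 − 1) = 0.5596/3 = 0.1865

0.19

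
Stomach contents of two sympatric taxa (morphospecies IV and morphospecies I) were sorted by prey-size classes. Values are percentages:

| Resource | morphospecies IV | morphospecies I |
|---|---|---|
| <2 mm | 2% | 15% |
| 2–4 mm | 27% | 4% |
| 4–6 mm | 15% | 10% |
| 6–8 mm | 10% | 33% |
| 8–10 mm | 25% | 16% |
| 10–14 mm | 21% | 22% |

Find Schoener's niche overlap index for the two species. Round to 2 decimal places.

Convert percentages to proportions (divide by 100).
Σ|p₁ᵢ − p₂ᵢ| = 0.13 + 0.23 + 0.05 + 0.23 + 0.09 + 0.01 = 0.74
D = 1 − ½ × 0.74 = 1 − 0.370 = 0.6300

0.63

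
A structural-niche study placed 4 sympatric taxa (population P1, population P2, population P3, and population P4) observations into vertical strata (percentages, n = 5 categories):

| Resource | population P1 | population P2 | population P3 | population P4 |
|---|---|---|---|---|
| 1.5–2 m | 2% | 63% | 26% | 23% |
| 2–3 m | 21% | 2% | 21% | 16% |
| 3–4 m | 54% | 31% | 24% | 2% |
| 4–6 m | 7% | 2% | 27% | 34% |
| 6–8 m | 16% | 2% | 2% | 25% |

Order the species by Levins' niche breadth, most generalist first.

population P3 > population P4 > population P1 > population P2

Convert percentages to proportions (divide by 100).
Σp_P1ᵢ² = 0.02² + 0.21² + 0.54² + 0.07² + 0.16² = 0.0004 + 0.0441 + 0.2916 + 0.0049 + 0.0256 = 0.3666
B_P1 = 1 / 0.3666 = 2.7278
Σp_P2ᵢ² = 0.63² + 0.02² + 0.31² + 0.02² + 0.02² = 0.3969 + 0.0004 + 0.0961 + 0.0004 + 0.0004 = 0.4942
B_P2 = 1 / 0.4942 = 2.0235
Σp_P3ᵢ² = 0.26² + 0.21² + 0.24² + 0.27² + 0.02² = 0.0676 + 0.0441 + 0.0576 + 0.0729 + 0.0004 = 0.2426
B_P3 = 1 / 0.2426 = 4.1220
Σp_P4ᵢ² = 0.23² + 0.16² + 0.02² + 0.34² + 0.25² = 0.0529 + 0.0256 + 0.0004 + 0.1156 + 0.0625 = 0.2570
B_P4 = 1 / 0.2570 = 3.8911
Ranking by B (broadest → narrowest): population P3 (4.12) > population P4 (3.89) > population P1 (2.73) > population P2 (2.02)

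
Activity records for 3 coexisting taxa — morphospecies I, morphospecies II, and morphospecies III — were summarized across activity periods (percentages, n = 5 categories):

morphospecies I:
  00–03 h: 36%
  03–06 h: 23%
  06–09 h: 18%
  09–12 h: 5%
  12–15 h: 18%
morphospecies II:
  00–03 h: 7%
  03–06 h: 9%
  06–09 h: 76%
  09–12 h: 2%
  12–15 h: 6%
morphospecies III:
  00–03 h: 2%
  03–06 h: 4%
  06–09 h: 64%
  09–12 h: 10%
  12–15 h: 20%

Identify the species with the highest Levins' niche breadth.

Convert percentages to proportions (divide by 100).
Σp_Iᵢ² = 0.36² + 0.23² + 0.18² + 0.05² + 0.18² = 0.1296 + 0.0529 + 0.0324 + 0.0025 + 0.0324 = 0.2498
B_I = 1 / 0.2498 = 4.0032
Σp_IIᵢ² = 0.07² + 0.09² + 0.76² + 0.02² + 0.06² = 0.0049 + 0.0081 + 0.5776 + 0.0004 + 0.0036 = 0.5946
B_II = 1 / 0.5946 = 1.6818
Σp_IIIᵢ² = 0.02² + 0.04² + 0.64² + 0.10² + 0.20² = 0.0004 + 0.0016 + 0.4096 + 0.0100 + 0.0400 = 0.4616
B_III = 1 / 0.4616 = 2.1664
Highest B → broadest niche (most generalist): morphospecies I (B = 4.00).

morphospecies I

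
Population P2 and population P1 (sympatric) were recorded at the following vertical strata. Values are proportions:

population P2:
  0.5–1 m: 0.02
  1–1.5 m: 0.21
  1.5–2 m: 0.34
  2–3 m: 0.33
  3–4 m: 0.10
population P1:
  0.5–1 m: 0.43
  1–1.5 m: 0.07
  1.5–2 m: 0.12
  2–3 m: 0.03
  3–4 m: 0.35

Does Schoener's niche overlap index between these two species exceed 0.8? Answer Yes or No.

No

Σ|p₁ᵢ − p₂ᵢ| = 0.41 + 0.14 + 0.22 + 0.30 + 0.25 = 1.32
D = 1 − ½ × 1.32 = 1 − 0.660 = 0.3400
D = 0.3400 < 0.8 → No.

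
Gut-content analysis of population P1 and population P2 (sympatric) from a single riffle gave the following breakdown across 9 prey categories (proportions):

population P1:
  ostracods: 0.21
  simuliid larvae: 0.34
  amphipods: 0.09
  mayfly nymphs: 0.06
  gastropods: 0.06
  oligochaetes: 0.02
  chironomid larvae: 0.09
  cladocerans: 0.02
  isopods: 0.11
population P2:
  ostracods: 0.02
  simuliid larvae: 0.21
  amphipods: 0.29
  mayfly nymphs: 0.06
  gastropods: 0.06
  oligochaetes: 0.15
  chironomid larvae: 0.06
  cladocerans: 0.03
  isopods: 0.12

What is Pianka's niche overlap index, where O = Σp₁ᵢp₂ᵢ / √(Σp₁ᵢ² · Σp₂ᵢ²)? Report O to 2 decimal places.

Σ p₁ᵢp₂ᵢ = 0.0042 + 0.0714 + 0.0261 + 0.0036 + 0.0036 + 0.0030 + 0.0054 + 0.0006 + 0.0132 = 0.1311
Σp_1ᵢ² = 0.21² + 0.34² + 0.09² + 0.06² + 0.06² + 0.02² + 0.09² + 0.02² + 0.11² = 0.0441 + 0.1156 + 0.0081 + 0.0036 + 0.0036 + 0.0004 + 0.0081 + 0.0004 + 0.0121 = 0.1960
Σp_2ᵢ² = 0.02² + 0.21² + 0.29² + 0.06² + 0.06² + 0.15² + 0.06² + 0.03² + 0.12² = 0.0004 + 0.0441 + 0.0841 + 0.0036 + 0.0036 + 0.0225 + 0.0036 + 0.0009 + 0.0144 = 0.1772
O = 0.1311 / √(0.1960 × 0.1772) = 0.1311 / 0.18636 = 0.7035

0.70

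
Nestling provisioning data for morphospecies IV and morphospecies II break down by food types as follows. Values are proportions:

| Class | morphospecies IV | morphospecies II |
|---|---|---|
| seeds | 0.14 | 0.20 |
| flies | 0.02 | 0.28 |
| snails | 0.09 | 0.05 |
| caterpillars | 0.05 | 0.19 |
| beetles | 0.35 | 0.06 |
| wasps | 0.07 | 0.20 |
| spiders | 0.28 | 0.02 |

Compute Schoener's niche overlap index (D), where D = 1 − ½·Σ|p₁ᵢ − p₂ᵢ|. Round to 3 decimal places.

Σ|p₁ᵢ − p₂ᵢ| = 0.06 + 0.26 + 0.04 + 0.14 + 0.29 + 0.13 + 0.26 = 1.18
D = 1 − ½ × 1.18 = 1 − 0.590 = 0.41000

0.410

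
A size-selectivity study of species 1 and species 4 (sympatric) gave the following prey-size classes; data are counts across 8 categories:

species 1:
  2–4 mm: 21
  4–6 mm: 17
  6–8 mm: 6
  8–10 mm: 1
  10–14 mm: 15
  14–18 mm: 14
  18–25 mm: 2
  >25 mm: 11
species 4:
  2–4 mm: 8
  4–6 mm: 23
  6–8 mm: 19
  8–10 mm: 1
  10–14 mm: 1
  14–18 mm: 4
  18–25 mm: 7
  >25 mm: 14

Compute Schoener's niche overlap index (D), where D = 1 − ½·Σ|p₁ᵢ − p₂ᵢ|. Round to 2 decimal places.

0.59

Proportions for species 1 (n=87): 21/87=0.2414, 17/87=0.1954, 6/87=0.0690, 1/87=0.0115, 15/87=0.1724, 14/87=0.1609, 2/87=0.0230, 11/87=0.1264
Proportions for species 4 (n=77): 8/77=0.1039, 23/77=0.2987, 19/77=0.2468, 1/77=0.0130, 1/77=0.0130, 4/77=0.0519, 7/77=0.0909, 14/77=0.1818
Σ|p₁ᵢ − p₂ᵢ| = 0.1375 + 0.1033 + 0.1778 + 0.0015 + 0.1594 + 0.1090 + 0.0679 + 0.0554 = 0.8118
D = 1 − ½ × 0.8118 = 1 − 0.40590 = 0.59410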